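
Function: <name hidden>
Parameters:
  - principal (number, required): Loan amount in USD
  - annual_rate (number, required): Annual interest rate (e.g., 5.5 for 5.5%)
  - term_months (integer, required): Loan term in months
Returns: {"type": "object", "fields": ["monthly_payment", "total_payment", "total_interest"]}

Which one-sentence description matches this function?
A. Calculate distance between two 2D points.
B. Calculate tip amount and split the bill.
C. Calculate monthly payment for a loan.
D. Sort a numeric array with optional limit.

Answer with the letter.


Parameters principal, annual_rate, term_months and return ["monthly_payment", "total_payment", "total_interest"] fit: Calculate monthly payment for a loan.
C


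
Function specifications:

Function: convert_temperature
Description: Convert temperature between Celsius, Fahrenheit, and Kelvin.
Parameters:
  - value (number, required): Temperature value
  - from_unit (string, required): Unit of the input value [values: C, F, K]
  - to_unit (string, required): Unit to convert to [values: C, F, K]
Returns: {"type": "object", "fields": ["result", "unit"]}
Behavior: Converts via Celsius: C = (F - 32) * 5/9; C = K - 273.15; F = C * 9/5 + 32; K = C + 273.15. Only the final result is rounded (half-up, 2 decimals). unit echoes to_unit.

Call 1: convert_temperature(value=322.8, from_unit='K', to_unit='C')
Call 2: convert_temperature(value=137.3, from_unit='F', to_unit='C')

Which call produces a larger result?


Call 1:
  To C: 322.8 - 273.15 = 49.65
  Target is C: 49.65
  Round to 2 decimals: 49.65
  -> 49.65 C
Call 2:
  To C: (137.3 - 32) * 5/9 = 58.5
  Target is C: 58.5
  Round to 2 decimals: 58.5
  -> 58.5 C
Call 2 (58.5 C)


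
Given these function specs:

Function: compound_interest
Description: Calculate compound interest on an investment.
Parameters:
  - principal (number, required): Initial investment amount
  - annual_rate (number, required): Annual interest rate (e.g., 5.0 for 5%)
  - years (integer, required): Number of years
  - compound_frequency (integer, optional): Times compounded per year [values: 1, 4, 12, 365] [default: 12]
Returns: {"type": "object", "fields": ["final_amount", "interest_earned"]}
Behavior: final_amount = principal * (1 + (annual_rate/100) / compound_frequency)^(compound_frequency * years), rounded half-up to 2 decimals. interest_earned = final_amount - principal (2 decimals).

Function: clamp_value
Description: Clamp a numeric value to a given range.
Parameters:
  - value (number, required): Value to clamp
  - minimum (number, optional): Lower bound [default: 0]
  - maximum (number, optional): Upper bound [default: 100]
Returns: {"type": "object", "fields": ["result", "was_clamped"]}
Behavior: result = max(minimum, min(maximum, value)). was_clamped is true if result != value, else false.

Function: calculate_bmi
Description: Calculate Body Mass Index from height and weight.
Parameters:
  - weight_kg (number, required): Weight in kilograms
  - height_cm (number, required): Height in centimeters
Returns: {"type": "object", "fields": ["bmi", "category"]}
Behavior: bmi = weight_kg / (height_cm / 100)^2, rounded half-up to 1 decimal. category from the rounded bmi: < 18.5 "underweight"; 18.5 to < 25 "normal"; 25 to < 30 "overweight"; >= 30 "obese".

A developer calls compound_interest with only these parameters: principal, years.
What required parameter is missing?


Required parameters: principal, annual_rate, years
Provided: principal, years
Missing: annual_rate
annual_rate


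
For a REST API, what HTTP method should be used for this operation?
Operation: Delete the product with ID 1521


GET = read, POST = create, PUT = update/replace, DELETE = remove
This operation is a removal.
DELETE


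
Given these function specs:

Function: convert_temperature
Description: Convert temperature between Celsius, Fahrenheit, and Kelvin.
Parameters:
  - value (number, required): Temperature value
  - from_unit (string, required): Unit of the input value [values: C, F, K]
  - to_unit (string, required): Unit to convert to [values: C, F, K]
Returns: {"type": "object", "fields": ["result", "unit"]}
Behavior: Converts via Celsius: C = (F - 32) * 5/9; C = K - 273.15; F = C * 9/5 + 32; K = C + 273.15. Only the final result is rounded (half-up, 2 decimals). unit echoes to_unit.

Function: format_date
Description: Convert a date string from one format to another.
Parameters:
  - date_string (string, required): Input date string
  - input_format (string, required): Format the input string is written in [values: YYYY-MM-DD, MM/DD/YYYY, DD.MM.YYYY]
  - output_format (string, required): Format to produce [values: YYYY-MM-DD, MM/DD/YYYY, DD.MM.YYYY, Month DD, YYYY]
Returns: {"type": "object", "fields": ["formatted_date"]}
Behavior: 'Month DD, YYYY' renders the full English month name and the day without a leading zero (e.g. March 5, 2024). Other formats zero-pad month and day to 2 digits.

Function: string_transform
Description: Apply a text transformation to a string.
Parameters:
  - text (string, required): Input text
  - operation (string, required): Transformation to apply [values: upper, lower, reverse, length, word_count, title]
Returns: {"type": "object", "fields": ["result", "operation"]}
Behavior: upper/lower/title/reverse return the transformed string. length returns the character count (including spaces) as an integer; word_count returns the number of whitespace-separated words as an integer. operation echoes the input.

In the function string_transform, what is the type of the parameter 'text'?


The string_transform spec declares:
  - text (string, required): Input text
Type:
string


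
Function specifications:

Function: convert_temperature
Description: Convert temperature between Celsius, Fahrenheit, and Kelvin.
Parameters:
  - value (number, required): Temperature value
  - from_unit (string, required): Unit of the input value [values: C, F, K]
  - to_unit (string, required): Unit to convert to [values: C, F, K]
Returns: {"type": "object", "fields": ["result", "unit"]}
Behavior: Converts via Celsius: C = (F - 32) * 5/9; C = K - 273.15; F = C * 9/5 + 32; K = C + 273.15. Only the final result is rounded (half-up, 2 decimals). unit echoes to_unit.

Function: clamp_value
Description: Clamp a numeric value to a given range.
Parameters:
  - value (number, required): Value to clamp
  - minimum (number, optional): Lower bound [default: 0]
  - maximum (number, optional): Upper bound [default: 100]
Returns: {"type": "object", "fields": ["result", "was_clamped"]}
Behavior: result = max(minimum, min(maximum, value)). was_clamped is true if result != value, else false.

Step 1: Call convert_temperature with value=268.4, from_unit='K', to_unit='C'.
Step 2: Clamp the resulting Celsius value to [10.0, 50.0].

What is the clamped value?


Step 1: convert_temperature(value=268.4, from_unit=K, to_unit=C)
  To C: 268.4 - 273.15 = -4.75
  Target is C: -4.75
  Round to 2 decimals: -4.75
  -> result = -4.75 C
Step 2: clamp_value(value=-4.75, minimum=10.0, maximum=50.0)
  result = max(10.0, min(50.0, -4.75)) = max(10.0, -4.75) = 10.0
  was_clamped = (10.0 != -4.75) = true
  -> result = 10.0
10.0


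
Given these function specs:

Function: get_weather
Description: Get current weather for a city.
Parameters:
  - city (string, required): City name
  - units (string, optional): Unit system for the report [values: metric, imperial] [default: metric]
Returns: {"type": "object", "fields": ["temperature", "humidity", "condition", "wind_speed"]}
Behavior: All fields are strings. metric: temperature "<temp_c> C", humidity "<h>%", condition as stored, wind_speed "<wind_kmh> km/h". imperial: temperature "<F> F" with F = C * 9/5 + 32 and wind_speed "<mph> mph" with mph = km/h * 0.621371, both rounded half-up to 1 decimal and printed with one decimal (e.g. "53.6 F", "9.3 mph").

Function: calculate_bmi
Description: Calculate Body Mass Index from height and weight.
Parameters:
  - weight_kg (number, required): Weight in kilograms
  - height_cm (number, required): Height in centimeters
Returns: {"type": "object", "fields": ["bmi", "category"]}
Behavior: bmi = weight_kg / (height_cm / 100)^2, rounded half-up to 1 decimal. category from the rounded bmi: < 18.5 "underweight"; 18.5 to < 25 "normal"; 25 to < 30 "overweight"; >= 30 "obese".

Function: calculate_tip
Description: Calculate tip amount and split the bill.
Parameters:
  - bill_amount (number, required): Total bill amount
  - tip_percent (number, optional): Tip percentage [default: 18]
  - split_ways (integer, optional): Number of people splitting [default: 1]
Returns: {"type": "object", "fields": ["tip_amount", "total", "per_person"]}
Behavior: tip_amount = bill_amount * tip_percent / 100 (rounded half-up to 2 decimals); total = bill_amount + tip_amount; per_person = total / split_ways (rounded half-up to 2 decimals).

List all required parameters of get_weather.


Parameters of get_weather and their required/optional flag:
  city: required
  units: optional
city


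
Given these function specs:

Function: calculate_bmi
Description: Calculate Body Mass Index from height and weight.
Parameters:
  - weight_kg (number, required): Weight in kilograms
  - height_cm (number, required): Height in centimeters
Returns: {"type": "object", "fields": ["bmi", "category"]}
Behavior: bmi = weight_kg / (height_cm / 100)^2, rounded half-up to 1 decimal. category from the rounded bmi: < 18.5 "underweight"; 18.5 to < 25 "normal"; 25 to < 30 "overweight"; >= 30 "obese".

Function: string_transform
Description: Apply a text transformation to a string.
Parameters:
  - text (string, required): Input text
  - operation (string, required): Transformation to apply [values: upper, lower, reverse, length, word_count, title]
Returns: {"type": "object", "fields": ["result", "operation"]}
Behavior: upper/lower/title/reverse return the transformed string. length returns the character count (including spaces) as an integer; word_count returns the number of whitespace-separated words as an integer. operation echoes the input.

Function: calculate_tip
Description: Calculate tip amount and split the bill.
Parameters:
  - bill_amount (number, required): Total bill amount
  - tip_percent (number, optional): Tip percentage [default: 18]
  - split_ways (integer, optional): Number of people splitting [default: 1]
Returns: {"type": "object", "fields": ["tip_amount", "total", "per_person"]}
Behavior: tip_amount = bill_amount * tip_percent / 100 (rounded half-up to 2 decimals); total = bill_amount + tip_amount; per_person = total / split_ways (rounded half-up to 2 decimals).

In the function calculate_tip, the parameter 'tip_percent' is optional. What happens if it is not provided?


The calculate_tip spec declares:
  - tip_percent (number, optional): Tip percentage [default: 18]
It defaults to 18


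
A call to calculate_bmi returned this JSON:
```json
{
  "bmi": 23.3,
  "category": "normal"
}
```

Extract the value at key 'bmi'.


23.3


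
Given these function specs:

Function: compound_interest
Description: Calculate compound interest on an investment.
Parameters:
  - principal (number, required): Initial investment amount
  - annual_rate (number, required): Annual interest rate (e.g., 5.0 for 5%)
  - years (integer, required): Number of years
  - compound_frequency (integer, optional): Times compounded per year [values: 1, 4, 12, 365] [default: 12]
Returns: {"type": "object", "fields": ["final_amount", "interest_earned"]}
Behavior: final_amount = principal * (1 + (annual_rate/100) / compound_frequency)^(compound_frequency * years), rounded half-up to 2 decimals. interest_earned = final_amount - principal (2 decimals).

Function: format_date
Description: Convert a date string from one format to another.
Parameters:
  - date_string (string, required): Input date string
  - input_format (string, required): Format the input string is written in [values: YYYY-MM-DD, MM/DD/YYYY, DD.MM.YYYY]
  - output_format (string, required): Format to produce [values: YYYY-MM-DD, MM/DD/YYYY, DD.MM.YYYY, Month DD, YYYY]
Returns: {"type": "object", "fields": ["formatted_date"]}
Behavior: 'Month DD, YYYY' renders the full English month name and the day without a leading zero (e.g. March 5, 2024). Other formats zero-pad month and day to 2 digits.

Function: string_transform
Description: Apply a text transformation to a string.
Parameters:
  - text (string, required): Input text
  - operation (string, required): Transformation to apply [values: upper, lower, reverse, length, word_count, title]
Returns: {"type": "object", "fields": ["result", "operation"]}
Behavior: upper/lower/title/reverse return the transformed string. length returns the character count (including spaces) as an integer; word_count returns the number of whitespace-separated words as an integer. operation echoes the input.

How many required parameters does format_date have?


Parameters of format_date: date_string (required), input_format (required), output_format (required)
Required count:
3


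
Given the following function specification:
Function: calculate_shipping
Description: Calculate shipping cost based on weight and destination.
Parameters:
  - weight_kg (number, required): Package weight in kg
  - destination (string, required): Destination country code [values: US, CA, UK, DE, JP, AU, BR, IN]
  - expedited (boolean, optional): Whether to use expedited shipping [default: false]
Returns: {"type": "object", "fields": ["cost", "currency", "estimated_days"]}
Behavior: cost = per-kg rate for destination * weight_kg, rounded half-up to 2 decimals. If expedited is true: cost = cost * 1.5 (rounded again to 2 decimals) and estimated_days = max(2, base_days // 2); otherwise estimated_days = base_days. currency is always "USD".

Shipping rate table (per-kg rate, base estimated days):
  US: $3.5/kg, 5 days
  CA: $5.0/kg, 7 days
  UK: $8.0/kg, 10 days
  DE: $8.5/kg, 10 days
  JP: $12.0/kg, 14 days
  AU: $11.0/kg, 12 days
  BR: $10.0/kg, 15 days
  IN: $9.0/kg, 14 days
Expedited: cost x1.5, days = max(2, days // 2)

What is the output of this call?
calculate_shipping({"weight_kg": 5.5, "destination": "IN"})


Defaults applied: expedited=false
Rate for IN: $9.0/kg, base 14 days
cost = 9.0 * 5.5 = 49.5 -> 49.50
expedited not set/false: estimated_days = 14
Output:
{"cost": 49.5, "currency": "USD", "estimated_days": 14}


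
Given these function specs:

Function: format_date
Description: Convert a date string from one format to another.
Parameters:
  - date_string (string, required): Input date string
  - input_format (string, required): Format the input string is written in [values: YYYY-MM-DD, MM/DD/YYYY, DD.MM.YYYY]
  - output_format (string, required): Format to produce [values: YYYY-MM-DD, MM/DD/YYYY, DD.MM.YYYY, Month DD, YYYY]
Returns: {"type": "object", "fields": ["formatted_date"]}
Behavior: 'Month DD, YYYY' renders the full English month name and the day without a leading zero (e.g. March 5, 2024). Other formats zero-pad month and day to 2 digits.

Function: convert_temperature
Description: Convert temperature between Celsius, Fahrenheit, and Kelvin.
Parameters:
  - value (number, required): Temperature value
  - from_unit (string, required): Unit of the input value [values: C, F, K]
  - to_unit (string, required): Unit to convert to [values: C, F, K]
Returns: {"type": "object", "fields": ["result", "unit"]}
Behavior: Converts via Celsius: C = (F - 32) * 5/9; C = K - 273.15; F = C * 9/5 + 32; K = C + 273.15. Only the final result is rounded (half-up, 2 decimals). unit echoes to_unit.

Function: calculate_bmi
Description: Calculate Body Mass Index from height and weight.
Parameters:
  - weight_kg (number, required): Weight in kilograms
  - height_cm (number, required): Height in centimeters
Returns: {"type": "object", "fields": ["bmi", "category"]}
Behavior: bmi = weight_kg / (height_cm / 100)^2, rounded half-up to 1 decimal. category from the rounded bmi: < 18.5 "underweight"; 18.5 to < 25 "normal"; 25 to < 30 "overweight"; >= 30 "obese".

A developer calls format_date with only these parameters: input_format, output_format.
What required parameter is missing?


Required parameters: date_string, input_format, output_format
Provided: input_format, output_format
Missing: date_string
date_string


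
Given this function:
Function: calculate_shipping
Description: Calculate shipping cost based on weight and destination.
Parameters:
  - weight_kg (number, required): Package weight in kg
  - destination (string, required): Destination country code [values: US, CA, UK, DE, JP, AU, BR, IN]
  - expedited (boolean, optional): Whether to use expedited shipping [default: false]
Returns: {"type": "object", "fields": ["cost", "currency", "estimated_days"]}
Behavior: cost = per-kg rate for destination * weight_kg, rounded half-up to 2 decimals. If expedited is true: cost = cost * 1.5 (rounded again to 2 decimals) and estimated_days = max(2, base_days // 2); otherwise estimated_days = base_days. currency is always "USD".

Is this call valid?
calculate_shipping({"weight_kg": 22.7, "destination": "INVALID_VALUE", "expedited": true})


Checking parameter values...
Parameter 'destination' has value 'INVALID_VALUE' not in allowed: US, CA, UK, DE, JP, AU, BR, IN
Invalid - 'destination' must be one of US, CA, UK, DE, JP, AU, BR, IN


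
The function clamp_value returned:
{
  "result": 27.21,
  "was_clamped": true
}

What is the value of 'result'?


27.21


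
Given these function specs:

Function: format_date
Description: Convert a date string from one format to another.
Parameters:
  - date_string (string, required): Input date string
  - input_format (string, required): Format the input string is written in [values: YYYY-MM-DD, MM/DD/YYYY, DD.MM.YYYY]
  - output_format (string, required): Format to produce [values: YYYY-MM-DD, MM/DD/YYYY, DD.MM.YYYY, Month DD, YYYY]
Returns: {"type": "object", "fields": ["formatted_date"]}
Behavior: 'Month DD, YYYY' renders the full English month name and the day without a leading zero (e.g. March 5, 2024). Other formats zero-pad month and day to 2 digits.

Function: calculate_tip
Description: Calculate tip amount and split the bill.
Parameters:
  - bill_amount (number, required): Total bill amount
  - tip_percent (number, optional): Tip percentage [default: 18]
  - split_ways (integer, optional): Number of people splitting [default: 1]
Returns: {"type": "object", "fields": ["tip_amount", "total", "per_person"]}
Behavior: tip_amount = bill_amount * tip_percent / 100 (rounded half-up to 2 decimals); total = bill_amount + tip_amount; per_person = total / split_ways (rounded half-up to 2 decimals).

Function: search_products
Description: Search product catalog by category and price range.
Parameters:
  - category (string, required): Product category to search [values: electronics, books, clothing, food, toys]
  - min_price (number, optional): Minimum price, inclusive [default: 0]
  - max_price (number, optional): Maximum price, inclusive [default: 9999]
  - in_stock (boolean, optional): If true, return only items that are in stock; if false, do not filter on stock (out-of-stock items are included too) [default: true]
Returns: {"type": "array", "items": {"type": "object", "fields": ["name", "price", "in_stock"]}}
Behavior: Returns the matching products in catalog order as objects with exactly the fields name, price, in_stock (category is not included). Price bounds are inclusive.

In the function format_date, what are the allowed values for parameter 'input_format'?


The format_date spec declares:
  - input_format (string, required): Format the input string is written in [values: YYYY-MM-DD, MM/DD/YYYY, DD.MM.YYYY]
Allowed values:
YYYY-MM-DD, MM/DD/YYYY, DD.MM.YYYY


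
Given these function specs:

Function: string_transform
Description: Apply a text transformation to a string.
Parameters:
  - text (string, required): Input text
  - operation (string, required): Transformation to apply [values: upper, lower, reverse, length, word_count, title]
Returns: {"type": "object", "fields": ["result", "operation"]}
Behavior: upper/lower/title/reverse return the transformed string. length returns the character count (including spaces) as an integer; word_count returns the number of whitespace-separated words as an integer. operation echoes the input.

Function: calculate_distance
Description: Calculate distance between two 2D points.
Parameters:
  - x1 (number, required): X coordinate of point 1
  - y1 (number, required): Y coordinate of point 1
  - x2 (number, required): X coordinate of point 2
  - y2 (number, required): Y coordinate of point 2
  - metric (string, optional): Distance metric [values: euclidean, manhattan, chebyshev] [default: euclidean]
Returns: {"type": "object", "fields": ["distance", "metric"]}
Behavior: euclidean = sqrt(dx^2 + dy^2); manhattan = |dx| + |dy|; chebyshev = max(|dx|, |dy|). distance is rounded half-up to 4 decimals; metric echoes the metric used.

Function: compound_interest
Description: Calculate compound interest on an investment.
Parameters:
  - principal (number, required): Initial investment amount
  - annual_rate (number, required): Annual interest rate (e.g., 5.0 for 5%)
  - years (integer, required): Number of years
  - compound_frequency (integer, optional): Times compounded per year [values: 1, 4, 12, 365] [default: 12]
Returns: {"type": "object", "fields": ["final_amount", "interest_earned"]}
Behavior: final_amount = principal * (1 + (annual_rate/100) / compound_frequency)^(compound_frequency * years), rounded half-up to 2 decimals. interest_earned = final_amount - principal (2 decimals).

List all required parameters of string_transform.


Parameters of string_transform and their required/optional flag:
  text: required
  operation: required
operation, text


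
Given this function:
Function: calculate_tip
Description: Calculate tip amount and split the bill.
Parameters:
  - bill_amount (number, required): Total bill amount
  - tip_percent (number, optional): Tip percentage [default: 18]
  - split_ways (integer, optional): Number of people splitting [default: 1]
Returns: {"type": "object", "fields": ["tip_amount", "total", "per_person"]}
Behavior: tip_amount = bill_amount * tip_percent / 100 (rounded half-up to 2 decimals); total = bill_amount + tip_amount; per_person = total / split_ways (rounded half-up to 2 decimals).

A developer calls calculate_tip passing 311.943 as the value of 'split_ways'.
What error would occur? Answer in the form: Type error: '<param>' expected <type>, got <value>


Spec: 'split_ways' is declared as integer; 311.943 is a non-integer number.
Type error: 'split_ways' expected integer, got 311.943


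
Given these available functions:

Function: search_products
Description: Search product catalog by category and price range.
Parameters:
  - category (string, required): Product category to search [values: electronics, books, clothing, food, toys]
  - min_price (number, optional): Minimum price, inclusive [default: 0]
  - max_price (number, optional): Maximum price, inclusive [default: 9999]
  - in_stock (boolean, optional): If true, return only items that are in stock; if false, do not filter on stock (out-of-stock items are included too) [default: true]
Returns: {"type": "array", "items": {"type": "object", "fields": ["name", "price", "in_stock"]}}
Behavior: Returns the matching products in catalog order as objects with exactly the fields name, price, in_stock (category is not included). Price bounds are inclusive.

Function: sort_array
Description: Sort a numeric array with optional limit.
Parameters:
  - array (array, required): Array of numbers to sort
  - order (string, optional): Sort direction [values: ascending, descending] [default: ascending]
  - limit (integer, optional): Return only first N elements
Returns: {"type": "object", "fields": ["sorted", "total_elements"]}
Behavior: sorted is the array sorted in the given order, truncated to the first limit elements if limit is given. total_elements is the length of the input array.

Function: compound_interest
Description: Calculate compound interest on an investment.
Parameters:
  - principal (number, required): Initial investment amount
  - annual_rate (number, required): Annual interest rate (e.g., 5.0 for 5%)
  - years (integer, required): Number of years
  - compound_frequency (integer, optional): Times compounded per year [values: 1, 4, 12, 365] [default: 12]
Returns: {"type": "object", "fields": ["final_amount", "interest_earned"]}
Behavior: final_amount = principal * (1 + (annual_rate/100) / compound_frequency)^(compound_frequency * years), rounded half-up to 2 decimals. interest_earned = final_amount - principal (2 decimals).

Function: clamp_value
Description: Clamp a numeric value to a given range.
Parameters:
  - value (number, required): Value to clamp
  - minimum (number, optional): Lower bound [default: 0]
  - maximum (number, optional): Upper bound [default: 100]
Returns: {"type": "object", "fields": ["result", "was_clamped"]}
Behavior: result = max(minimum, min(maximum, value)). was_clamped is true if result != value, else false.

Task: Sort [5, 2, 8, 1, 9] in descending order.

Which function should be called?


The task needs a function whose description is: Sort a numeric array with optional limit.
sort_array


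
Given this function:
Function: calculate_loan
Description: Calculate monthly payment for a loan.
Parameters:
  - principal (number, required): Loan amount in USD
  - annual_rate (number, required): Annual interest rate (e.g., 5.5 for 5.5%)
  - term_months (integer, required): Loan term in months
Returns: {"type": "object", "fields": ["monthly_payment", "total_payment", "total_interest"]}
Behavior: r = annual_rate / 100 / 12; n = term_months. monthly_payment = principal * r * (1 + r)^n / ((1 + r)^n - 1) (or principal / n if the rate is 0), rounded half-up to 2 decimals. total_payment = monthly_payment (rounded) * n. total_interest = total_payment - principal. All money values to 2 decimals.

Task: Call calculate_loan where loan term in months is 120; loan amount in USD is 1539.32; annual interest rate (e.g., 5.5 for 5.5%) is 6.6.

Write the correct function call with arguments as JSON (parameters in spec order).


Mapping each described value to its parameter name:
  'Loan term in months' -> term_months = 120
  'Loan amount in USD' -> principal = 1539.32
  'Annual interest rate (e.g., 5.5 for 5.5%)' -> annual_rate = 6.6
calculate_loan({"principal": 1539.32, "annual_rate": 6.6, "term_months": 120})


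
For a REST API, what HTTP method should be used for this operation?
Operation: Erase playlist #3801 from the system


GET = read, POST = create, PUT = update/replace, DELETE = remove
This operation is a removal.
DELETE


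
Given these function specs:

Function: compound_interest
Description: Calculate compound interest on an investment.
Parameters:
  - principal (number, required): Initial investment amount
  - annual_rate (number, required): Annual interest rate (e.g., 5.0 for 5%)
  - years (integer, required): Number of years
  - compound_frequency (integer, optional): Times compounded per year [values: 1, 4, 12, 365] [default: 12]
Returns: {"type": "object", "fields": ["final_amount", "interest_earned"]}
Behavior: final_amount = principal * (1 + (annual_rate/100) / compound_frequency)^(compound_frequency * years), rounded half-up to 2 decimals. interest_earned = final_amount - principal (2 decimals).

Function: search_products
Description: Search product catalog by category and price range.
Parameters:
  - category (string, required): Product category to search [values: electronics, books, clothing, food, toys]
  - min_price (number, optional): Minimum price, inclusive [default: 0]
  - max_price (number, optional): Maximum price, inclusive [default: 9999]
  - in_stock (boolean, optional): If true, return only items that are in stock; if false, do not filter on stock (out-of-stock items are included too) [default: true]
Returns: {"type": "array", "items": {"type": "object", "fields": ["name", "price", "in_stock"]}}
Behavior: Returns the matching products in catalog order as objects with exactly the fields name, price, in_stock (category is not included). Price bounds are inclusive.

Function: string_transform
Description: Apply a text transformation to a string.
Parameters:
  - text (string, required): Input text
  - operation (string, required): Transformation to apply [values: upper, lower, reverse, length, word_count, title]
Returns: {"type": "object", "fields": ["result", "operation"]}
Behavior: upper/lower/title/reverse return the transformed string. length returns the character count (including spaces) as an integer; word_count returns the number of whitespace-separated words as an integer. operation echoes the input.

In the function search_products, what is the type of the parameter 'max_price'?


The search_products spec declares:
  - max_price (number, optional): Maximum price, inclusive [default: 9999]
Type:
number


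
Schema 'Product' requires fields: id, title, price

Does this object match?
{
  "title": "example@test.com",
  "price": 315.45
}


Checking required fields...
Missing: id
Invalid - missing required field 'id'


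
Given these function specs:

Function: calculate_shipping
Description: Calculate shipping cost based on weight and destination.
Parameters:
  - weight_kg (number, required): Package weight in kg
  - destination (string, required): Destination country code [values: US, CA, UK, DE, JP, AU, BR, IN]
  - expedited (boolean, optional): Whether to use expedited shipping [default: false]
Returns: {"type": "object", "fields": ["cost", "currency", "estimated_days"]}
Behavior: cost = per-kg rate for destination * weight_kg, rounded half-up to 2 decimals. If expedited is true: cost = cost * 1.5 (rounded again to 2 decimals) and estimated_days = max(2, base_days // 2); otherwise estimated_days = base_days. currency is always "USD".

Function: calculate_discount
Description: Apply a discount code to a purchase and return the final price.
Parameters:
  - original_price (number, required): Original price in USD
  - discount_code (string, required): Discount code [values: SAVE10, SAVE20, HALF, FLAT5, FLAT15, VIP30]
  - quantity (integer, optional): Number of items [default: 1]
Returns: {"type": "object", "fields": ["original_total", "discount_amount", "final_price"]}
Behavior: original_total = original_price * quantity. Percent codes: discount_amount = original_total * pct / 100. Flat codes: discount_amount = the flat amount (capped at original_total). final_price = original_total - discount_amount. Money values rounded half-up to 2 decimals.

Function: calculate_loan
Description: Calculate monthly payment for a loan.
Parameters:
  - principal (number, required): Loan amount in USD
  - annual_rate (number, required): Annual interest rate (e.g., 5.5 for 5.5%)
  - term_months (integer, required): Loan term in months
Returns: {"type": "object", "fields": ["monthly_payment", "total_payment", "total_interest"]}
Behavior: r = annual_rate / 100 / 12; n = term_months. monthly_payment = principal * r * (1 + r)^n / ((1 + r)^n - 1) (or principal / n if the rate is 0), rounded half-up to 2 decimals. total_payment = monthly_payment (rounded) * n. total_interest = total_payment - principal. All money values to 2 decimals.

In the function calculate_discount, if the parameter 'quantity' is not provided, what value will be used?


The calculate_discount spec declares:
  - quantity (integer, optional): Number of items [default: 1]
Default:
1


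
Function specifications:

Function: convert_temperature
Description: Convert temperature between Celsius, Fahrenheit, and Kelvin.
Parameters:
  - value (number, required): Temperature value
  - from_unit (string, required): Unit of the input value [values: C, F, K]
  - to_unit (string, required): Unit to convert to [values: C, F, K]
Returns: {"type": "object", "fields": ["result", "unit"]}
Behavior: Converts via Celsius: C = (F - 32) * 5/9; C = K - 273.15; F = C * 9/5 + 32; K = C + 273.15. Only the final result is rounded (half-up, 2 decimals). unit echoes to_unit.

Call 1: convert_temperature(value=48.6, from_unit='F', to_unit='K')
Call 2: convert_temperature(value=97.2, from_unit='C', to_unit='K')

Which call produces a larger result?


Call 1:
  To C: (48.6 - 32) * 5/9 = 9.222222
  To K: 9.222222 + 273.15 = 282.372222
  Round to 2 decimals: 282.37
  -> 282.37 K
Call 2:
  Input already in C: 97.2
  To K: 97.2 + 273.15 = 370.35
  Round to 2 decimals: 370.35
  -> 370.35 K
Call 2 (370.35 K)


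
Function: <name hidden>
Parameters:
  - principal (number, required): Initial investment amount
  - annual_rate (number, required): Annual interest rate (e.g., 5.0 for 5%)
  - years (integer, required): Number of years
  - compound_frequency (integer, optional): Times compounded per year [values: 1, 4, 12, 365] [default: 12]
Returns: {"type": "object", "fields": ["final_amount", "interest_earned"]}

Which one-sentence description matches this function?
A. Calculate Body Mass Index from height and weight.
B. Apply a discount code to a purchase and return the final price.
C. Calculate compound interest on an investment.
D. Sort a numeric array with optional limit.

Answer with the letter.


Parameters principal, annual_rate, years, compound_frequency and return ["final_amount", "interest_earned"] fit: Calculate compound interest on an investment.
C


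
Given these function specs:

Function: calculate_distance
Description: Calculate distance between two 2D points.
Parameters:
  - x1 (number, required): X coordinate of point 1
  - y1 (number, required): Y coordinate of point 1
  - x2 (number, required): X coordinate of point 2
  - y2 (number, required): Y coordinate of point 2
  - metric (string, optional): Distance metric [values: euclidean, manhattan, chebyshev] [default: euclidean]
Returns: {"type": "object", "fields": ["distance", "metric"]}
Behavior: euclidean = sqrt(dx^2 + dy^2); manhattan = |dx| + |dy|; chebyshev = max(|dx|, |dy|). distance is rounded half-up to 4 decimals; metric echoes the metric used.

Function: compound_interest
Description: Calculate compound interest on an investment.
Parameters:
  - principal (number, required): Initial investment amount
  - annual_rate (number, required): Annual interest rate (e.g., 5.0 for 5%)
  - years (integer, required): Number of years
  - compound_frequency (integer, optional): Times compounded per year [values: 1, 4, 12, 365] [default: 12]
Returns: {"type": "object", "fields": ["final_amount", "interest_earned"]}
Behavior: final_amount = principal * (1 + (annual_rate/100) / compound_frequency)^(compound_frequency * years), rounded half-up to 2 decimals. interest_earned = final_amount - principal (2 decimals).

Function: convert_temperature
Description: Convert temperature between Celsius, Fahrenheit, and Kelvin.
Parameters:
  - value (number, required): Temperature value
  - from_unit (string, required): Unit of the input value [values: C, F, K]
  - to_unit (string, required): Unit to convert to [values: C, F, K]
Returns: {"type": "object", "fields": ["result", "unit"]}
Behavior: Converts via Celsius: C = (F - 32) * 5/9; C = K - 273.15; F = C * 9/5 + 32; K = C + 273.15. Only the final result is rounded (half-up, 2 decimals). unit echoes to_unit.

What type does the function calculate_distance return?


The calculate_distance spec declares Returns: {"type": "object", "fields": ["distance", "metric"]}
Type:
object


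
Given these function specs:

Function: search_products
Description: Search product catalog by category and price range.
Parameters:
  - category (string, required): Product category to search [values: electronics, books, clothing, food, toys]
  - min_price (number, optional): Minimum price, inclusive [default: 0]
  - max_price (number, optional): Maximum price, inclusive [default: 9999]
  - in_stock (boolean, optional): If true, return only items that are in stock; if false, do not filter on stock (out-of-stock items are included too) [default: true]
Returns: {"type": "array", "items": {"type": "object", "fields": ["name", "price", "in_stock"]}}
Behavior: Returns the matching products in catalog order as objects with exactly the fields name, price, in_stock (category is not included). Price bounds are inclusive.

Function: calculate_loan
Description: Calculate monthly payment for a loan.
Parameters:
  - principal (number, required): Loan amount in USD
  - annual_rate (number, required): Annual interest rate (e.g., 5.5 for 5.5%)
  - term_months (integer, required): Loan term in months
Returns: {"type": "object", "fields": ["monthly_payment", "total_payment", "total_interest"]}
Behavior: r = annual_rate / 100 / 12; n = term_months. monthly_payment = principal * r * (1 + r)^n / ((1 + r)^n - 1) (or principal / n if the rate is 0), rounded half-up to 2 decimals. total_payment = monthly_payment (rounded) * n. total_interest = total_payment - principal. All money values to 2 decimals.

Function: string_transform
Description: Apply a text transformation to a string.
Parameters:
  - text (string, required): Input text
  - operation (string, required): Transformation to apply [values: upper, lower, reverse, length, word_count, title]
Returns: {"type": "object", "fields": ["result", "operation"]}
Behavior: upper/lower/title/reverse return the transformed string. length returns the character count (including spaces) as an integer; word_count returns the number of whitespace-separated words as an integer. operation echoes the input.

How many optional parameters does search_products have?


Parameters of search_products: category (required), min_price (optional), max_price (optional), in_stock (optional)
Optional count:
3


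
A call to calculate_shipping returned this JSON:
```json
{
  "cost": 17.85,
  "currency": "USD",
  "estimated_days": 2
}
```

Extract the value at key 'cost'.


17.85


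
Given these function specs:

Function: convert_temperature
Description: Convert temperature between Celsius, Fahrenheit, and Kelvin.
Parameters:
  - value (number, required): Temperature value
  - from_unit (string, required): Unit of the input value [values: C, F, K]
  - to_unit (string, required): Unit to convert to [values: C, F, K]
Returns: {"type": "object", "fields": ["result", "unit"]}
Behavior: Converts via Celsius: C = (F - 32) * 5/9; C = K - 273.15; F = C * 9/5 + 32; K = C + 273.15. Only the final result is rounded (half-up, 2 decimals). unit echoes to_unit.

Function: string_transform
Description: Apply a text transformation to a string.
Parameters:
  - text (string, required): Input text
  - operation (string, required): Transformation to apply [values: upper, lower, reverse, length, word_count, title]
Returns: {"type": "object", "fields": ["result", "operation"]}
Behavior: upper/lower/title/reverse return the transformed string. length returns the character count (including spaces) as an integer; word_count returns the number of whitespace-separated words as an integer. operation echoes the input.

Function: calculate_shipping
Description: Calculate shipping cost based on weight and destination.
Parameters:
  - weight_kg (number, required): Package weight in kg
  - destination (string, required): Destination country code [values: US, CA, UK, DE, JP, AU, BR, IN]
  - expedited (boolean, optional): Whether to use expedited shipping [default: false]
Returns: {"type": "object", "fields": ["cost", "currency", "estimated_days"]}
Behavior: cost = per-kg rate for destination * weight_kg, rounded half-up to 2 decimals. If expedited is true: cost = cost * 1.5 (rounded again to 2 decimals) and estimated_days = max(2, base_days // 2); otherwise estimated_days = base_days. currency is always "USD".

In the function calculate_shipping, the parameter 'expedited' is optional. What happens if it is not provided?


The calculate_shipping spec declares:
  - expedited (boolean, optional): Whether to use expedited shipping [default: false]
It defaults to false


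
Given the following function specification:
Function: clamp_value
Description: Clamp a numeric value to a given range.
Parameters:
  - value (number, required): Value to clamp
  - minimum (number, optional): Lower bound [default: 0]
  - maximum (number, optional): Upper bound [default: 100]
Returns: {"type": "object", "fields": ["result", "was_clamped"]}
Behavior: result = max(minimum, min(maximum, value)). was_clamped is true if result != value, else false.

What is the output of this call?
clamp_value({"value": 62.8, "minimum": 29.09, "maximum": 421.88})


result = max(29.09, min(421.88, 62.8)) = max(29.09, 62.8) = 62.8
was_clamped = (62.8 != 62.8) = false
Output:
{"result": 62.8, "was_clamped": false}
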